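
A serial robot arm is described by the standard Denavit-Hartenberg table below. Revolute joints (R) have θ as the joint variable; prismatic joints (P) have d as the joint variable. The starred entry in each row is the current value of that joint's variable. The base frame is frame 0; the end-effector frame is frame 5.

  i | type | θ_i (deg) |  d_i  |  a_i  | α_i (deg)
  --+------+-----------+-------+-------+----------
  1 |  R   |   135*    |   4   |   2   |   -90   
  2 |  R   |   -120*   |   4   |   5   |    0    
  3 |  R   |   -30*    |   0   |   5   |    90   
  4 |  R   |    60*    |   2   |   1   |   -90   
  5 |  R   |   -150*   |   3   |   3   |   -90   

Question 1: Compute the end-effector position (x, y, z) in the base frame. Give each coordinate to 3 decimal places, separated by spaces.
-0.338 -5.483 6.100

after link 1: o_1 = (-1.4142, 1.4142, 4.0000)
after link 2: o_2 = (-2.4749, -3.1820, 8.3301)
after link 3: o_3 = (0.5870, -6.2438, 10.8301)
after link 4: o_4 = (0.9879, -7.8695, 9.3481)
after link 5: o_5 = (-0.3379, -5.4830, 6.1005)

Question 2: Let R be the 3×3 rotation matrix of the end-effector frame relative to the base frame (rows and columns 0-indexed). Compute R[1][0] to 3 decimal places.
0.619

End-effector x-axis (col 0 of R) = (0.4419,0.6187,-0.6495)
R[1][0] = 0.6187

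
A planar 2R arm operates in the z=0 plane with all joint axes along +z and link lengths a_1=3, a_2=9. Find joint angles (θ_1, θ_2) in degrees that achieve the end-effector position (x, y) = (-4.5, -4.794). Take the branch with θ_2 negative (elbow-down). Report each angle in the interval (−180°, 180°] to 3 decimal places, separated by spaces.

3.631 -150.005

cos θ_2 = (43.2324−3²−9²)/(2·3·9) = -0.8661; θ_2 = -150.0047° (elbow-down)
β = atan2(-4.7940,-4.5000) = -133.1881°; ψ = atan2(-4.4994,-4.7946) = -136.8194°
θ_1 = β − ψ = 3.6313°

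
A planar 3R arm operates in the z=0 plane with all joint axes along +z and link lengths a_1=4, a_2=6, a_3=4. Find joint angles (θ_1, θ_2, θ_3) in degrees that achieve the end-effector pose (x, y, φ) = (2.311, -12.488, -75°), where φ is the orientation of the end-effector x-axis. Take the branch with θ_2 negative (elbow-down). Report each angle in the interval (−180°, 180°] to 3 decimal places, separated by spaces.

-45.004 -59.992 29.996

wrist centre = target − a_3·(cos φ, sin φ) = (1.2757, -8.6243)
cos θ_2 = (76.0060−4²−6²)/(2·4·6) = 0.5001; θ_2 = -59.9918° (elbow-down)
β = atan2(-8.6243,1.2757) = -81.5857°; ψ = atan2(-5.1957,7.0007) = -36.5816°
θ_1 = β − ψ = -45.0041°
θ_3 = φ − θ_1 − θ_2 = 29.9959° (wrapped to (-180°,180°])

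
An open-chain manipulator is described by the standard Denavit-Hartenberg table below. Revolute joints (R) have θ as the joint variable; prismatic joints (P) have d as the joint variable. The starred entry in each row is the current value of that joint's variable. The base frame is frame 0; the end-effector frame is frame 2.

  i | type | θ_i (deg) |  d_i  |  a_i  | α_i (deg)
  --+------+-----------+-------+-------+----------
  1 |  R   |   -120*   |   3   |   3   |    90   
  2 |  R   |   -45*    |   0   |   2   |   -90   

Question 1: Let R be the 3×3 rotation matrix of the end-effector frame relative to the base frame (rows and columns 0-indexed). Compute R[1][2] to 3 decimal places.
End-effector z-axis (col 2 of R) = (-0.3536,-0.6124,0.7071)
R[1][2] = -0.6124

-0.612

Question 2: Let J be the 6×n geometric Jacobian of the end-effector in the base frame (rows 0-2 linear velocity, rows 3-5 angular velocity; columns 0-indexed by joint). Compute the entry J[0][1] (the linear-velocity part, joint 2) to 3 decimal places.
axis z_1 = (-0.8660,0.5000,0.0000); lever o_n−o_1 = (-0.7071,-1.2247,-1.4142)
cross product → J_v[:, 1] = (-0.7071,-1.2247,1.4142)
J_ω[:, 1] = z_1
entry J[0][1] = -0.7071

-0.707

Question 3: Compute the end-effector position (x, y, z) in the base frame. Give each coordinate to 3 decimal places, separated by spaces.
-2.207 -3.823 1.586

after link 1: o_1 = (-1.5000, -2.5981, 3.0000)
after link 2: o_2 = (-2.2071, -3.8228, 1.5858)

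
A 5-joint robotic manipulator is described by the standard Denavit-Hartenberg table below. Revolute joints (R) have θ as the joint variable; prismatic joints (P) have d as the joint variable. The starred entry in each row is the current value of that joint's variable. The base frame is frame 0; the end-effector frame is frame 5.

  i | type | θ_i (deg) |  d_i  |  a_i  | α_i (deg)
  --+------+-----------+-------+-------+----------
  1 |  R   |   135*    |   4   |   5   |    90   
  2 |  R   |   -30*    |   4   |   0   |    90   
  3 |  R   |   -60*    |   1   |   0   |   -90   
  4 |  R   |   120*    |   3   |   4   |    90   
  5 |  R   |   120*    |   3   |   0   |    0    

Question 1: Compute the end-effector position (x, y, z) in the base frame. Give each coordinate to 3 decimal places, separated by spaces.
after link 1: o_1 = (-3.5355, 3.5355, 4.0000)
after link 2: o_2 = (-0.7071, 6.3640, 4.0000)
after link 3: o_3 = (-0.3536, 6.0104, 3.1340)
after link 4: o_4 = (-0.2715, 10.4992, 5.3349)
after link 5: o_5 = (-3.1883, 10.2340, 5.9845)

-3.188 10.234 5.984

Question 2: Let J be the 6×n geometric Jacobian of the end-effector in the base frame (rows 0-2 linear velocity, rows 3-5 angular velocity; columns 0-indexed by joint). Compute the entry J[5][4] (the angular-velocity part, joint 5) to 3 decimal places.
0.217

axis z_4 = (-0.9723,-0.0884,0.2165); lever o_n−o_4 = (-2.9168,-0.2652,0.6495)
cross product → J_v[:, 4] = (0.0000,-0.0000,0.0000)
J_ω[:, 4] = z_4
entry J[5][4] = 0.2165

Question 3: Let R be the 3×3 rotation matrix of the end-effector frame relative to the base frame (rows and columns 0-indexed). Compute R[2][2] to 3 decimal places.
0.217

End-effector z-axis (col 2 of R) = (-0.9723,-0.0884,0.2165)
R[2][2] = 0.2165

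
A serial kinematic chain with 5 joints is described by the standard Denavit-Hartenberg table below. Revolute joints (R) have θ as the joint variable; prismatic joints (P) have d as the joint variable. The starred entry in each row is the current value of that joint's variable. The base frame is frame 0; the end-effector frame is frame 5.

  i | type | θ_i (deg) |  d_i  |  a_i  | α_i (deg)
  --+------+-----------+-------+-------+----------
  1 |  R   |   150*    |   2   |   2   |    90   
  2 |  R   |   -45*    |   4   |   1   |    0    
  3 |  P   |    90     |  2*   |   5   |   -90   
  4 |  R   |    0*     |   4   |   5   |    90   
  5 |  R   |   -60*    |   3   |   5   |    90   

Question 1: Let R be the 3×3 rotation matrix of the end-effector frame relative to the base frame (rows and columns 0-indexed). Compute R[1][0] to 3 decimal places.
0.483

End-effector x-axis (col 0 of R) = (-0.8365,0.4830,-0.2588)
R[1][0] = 0.4830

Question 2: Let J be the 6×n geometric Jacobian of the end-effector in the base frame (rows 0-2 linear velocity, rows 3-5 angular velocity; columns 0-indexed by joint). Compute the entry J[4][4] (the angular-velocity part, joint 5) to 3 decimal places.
axis z_4 = (0.5000,0.8660,0.0000); lever o_n−o_4 = (-2.6826,5.0129,-1.2941)
cross product → J_v[:, 4] = (-1.1207,0.6470,4.8296)
J_ω[:, 4] = z_4
entry J[4][4] = 0.8660

0.866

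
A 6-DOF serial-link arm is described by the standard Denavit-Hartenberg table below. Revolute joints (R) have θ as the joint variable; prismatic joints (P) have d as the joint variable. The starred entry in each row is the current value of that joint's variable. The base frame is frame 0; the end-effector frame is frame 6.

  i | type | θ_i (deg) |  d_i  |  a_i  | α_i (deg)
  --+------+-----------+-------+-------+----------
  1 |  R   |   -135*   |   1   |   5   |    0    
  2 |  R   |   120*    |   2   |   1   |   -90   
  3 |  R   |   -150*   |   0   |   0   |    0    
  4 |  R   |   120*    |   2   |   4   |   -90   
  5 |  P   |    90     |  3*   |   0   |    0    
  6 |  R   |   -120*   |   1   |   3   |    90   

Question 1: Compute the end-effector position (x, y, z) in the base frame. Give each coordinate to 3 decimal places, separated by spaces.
after link 1: o_1 = (-3.5355, -3.5355, 1.0000)
after link 2: o_2 = (-2.5696, -3.7944, 3.0000)
after link 3: o_3 = (-2.5696, -3.7944, 3.0000)
after link 4: o_4 = (1.2941, -2.7591, 5.0000)
after link 5: o_5 = (2.7430, -3.1473, 2.4019)
after link 6: o_6 = (5.7875, -2.4102, 2.8349)

5.788 -2.410 2.835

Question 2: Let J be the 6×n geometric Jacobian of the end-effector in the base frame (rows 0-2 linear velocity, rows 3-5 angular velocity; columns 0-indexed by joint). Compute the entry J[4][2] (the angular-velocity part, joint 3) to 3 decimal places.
0.966

axis z_2 = (0.2588,0.9659,0.0000); lever o_n−o_2 = (8.3571,1.3842,-0.1651)
cross product → J_v[:, 2] = (-0.1594,0.0427,-7.7141)
J_ω[:, 2] = z_2
entry J[4][2] = 0.9659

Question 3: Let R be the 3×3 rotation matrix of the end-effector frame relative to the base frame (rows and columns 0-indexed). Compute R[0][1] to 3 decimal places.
0.483

End-effector y-axis (col 1 of R) = (0.4830,-0.1294,-0.8660)
R[0][1] = 0.4830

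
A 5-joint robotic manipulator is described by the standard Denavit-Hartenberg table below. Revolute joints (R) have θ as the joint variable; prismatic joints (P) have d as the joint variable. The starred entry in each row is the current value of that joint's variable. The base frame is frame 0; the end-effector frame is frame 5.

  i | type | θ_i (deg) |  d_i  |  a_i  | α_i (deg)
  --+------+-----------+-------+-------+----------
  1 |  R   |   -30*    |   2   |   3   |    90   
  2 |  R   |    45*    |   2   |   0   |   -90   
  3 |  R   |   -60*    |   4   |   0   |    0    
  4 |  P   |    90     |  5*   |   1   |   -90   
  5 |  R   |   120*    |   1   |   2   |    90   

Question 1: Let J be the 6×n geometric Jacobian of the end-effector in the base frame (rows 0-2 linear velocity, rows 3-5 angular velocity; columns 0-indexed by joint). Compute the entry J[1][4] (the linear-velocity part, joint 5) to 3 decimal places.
axis z_4 = (0.1268,0.9268,-0.3536); lever o_n−o_4 = (0.4072,0.1876,-2.1907)
cross product → J_v[:, 4] = (-1.9639,0.1339,-0.3536)
J_ω[:, 4] = z_4
entry J[1][4] = 0.1339

0.134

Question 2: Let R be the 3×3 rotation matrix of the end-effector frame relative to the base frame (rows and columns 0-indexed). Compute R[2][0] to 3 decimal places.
End-effector x-axis (col 0 of R) = (0.1402,-0.3696,-0.9186)
R[2][0] = -0.9186

-0.919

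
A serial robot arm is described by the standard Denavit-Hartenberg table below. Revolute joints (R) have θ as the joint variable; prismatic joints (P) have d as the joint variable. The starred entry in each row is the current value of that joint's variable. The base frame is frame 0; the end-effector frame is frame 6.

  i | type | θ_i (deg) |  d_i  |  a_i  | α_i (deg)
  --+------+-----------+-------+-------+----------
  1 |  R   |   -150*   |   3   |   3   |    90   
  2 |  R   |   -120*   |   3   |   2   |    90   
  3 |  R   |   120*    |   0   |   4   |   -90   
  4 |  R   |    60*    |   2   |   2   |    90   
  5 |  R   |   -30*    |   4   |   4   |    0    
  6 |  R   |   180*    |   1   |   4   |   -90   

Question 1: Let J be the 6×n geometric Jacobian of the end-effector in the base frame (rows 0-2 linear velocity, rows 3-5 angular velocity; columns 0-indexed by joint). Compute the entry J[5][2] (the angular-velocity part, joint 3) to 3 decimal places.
axis z_2 = (0.7500,0.4330,0.5000); lever o_n−o_2 = (-5.7341,4.8648,5.9240)
cross product → J_v[:, 2] = (0.1328,-7.3101,6.1316)
J_ω[:, 2] = z_2
entry J[5][2] = 0.5000

0.500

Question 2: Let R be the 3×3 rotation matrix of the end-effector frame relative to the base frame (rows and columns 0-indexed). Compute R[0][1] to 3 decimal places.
0.187

End-effector y-axis (col 1 of R) = (0.1875,-0.7578,-0.6250)
R[0][1] = 0.1875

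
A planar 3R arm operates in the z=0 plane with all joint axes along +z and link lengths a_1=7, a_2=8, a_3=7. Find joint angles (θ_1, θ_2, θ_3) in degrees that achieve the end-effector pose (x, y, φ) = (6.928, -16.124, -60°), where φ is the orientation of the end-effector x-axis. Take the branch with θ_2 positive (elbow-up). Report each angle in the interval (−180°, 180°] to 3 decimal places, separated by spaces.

wrist centre = target − a_3·(cos φ, sin φ) = (3.4280, -10.0618)
cos θ_2 = (112.9914−7²−8²)/(2·7·8) = -0.0001; θ_2 = 90.0044° (elbow-up)
β = atan2(-10.0618,3.4280) = -71.1863°; ψ = atan2(8.0000,6.9994) = 48.8166°
θ_1 = β − ψ = -120.0029°
θ_3 = φ − θ_1 − θ_2 = -30.0015° (wrapped to (-180°,180°])

-120.003 90.004 -30.001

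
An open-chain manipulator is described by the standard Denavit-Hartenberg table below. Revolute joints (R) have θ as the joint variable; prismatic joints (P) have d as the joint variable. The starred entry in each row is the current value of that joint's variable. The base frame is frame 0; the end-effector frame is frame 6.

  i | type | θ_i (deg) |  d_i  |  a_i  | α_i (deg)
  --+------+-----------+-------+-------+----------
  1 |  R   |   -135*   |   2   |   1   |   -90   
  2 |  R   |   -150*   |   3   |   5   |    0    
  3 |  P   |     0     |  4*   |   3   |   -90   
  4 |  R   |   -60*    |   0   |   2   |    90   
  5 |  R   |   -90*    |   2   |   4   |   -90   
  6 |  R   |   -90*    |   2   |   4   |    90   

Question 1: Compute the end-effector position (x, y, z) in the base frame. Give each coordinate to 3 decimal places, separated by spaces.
13.169 -5.872 0.938

after link 1: o_1 = (-0.7071, -0.7071, 2.0000)
after link 2: o_2 = (4.4761, 0.2334, 4.5000)
after link 3: o_3 = (9.1416, -0.7579, 6.0000)
after link 4: o_4 = (10.9787, -1.3702, 6.5000)
after link 5: o_5 = (12.0394, -1.7238, 2.1699)
after link 6: o_6 = (13.1694, -5.8717, 0.9378)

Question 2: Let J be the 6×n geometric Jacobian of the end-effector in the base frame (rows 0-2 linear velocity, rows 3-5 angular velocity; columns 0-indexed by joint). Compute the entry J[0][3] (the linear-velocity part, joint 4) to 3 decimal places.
6.218

axis z_3 = (-0.3536,-0.3536,0.8660); lever o_n−o_3 = (4.0278,-5.1138,-5.0622)
cross product → J_v[:, 3] = (6.2185,1.6984,3.2321)
J_ω[:, 3] = z_3
entry J[0][3] = 6.2185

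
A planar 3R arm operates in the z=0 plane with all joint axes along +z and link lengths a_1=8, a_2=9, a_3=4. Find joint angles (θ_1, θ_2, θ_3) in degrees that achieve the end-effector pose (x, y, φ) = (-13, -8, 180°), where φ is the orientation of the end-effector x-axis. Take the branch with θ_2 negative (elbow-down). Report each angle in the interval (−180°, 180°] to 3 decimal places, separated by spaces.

-90.000 -90.000 0.000

wrist centre = target − a_3·(cos φ, sin φ) = (-9.0000, -8.0000)
cos θ_2 = (145.0000−8²−9²)/(2·8·9) = 0.0000; θ_2 = -90.0000° (elbow-down)
β = atan2(-8.0000,-9.0000) = -138.3665°; ψ = atan2(-9.0000,8.0000) = -48.3665°
θ_1 = β − ψ = -90.0000°
θ_3 = φ − θ_1 − θ_2 = 0.0000° (wrapped to (-180°,180°])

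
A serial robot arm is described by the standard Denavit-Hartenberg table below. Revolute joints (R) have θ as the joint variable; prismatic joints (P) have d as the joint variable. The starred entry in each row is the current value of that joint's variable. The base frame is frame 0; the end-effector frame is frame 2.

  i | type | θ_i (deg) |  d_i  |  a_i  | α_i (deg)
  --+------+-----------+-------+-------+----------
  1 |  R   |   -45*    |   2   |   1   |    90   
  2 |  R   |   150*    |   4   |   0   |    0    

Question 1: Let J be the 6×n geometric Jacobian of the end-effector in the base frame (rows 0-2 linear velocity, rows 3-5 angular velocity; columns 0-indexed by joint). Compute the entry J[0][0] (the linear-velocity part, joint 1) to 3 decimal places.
3.536

axis z_0 = ẑ; lever o_n−o_0 = (-2.1213,-3.5355,2.0000)
cross product → J_v[:, 0] = (3.5355,-2.1213,0.0000)
J_ω[:, 0] = z_0
entry J[0][0] = 3.5355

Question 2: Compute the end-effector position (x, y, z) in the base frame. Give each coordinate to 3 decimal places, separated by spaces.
after link 1: o_1 = (0.7071, -0.7071, 2.0000)
after link 2: o_2 = (-2.1213, -3.5355, 2.0000)

-2.121 -3.536 2.000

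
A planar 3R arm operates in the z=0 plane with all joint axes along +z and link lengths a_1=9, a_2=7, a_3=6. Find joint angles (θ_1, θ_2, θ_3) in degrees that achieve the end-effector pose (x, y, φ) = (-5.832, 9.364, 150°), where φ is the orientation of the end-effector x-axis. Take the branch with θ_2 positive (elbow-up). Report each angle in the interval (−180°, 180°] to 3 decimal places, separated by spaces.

44.998 135.000 -29.998

wrist centre = target − a_3·(cos φ, sin φ) = (-0.6358, 6.3640)
cos θ_2 = (40.9048−9²−7²)/(2·9·7) = -0.7071; θ_2 = 134.9998° (elbow-up)
β = atan2(6.3640,-0.6358) = 95.7057°; ψ = atan2(4.9498,4.0503) = 50.7074°
θ_1 = β − ψ = 44.9983°
θ_3 = φ − θ_1 − θ_2 = -29.9981° (wrapped to (-180°,180°])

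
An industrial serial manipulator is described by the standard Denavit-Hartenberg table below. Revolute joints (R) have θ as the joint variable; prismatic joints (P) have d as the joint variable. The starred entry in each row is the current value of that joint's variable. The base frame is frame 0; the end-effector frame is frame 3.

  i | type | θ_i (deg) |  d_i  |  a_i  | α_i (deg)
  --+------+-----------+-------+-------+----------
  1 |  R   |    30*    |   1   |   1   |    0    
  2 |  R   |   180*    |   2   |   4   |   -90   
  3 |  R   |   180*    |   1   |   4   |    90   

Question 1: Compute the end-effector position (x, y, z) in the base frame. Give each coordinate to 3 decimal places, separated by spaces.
after link 1: o_1 = (0.8660, 0.5000, 1.0000)
after link 2: o_2 = (-2.5981, -1.5000, 3.0000)
after link 3: o_3 = (1.3660, -0.3660, 3.0000)

1.366 -0.366 3.000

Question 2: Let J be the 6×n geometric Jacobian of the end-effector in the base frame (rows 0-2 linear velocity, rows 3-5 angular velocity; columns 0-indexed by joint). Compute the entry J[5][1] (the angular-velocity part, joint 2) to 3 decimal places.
axis z_1 = (0.0000,0.0000,1.0000); lever o_n−o_1 = (0.5000,-0.8660,2.0000)
cross product → J_v[:, 1] = (0.8660,0.5000,-0.0000)
J_ω[:, 1] = z_1
entry J[5][1] = 1.0000

1.000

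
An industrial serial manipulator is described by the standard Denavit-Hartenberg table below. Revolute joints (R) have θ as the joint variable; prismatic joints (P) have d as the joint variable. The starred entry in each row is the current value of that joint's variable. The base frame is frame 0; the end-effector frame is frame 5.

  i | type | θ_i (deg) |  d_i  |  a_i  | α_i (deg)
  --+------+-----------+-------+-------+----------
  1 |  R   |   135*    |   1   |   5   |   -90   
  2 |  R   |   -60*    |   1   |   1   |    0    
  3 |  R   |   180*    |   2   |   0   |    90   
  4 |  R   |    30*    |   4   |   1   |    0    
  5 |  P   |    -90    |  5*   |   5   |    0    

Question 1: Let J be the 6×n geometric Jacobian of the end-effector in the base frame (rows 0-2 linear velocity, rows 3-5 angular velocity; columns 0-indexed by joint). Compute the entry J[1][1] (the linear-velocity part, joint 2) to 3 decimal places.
axis z_1 = (-0.7071,-0.7071,0.0000); lever o_n−o_1 = (-4.0878,5.2618,-6.5490)
cross product → J_v[:, 1] = (4.6309,-4.6309,-6.6112)
J_ω[:, 1] = z_1
entry J[1][1] = -4.6309

-4.631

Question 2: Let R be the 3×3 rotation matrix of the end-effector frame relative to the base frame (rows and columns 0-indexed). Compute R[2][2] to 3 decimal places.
End-effector z-axis (col 2 of R) = (-0.6124,0.6124,-0.5000)
R[2][2] = -0.5000

-0.500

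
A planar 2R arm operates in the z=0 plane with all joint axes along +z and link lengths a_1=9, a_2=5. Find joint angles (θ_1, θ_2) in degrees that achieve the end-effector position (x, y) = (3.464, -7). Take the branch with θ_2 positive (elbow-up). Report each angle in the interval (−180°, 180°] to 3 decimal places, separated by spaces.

cos θ_2 = (60.9993−9²−5²)/(2·9·5) = -0.5000; θ_2 = 120.0005° (elbow-up)
β = atan2(-7.0000,3.4640) = -63.6712°; ψ = atan2(4.3301,6.5000) = 33.6705°
θ_1 = β − ψ = -97.3417°

-97.342 120.001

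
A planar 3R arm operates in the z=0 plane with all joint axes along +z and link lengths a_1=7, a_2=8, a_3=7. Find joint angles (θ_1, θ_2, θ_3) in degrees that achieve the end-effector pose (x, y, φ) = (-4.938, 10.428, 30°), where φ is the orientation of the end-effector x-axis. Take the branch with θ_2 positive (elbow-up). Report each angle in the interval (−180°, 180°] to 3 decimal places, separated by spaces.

115.593 59.999 -145.592

wrist centre = target − a_3·(cos φ, sin φ) = (-11.0002, 6.9280)
cos θ_2 = (169.0011−7²−8²)/(2·7·8) = 0.5000; θ_2 = 59.9994° (elbow-up)
β = atan2(6.9280,-11.0002) = 147.7969°; ψ = atan2(6.9282,11.0001) = 32.2039°
θ_1 = β − ψ = 115.5931°
θ_3 = φ − θ_1 − θ_2 = -145.5924° (wrapped to (-180°,180°])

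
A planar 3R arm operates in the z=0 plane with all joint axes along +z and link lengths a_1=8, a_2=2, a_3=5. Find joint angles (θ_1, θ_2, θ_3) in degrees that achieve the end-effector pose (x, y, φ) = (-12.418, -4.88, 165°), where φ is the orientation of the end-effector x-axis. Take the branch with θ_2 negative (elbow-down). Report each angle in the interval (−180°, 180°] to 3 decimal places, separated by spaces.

wrist centre = target − a_3·(cos φ, sin φ) = (-7.5884, -6.1741)
cos θ_2 = (95.7028−8²−2²)/(2·8·2) = 0.8657; θ_2 = -30.0357° (elbow-down)
β = atan2(-6.1741,-7.5884) = -140.8673°; ψ = atan2(-1.0011,9.7314) = -5.8734°
θ_1 = β − ψ = -134.9939°
θ_3 = φ − θ_1 − θ_2 = -29.9704° (wrapped to (-180°,180°])

-134.994 -30.036 -29.970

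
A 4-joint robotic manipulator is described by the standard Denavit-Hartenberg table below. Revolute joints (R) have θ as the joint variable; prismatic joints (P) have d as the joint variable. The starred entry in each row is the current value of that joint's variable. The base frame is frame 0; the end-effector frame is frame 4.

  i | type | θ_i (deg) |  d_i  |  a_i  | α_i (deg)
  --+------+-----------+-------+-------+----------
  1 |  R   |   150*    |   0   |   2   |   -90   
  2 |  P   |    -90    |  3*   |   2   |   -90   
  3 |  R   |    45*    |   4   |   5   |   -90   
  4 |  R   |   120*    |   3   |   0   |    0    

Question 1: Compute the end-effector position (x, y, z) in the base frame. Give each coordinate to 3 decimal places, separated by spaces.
-3.868 5.301 3.414

after link 1: o_1 = (-1.7321, 1.0000, 0.0000)
after link 2: o_2 = (-3.2321, -1.5981, 2.0000)
after link 3: o_3 = (-4.9284, 3.4638, 5.5355)
after link 4: o_4 = (-3.8677, 5.3009, 3.4142)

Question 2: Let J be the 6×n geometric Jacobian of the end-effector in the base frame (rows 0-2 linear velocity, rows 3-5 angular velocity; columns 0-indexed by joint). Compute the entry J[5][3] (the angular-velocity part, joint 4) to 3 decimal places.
axis z_3 = (0.3536,0.6124,-0.7071); lever o_n−o_3 = (1.0607,1.8371,-2.1213)
cross product → J_v[:, 3] = (-0.0000,0.0000,-0.0000)
J_ω[:, 3] = z_3
entry J[5][3] = -0.7071

-0.707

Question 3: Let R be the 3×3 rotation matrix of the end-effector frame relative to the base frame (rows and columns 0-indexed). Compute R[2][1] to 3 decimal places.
-0.612

End-effector y-axis (col 1 of R) = (-0.7392,-0.2803,-0.6124)
R[2][1] = -0.6124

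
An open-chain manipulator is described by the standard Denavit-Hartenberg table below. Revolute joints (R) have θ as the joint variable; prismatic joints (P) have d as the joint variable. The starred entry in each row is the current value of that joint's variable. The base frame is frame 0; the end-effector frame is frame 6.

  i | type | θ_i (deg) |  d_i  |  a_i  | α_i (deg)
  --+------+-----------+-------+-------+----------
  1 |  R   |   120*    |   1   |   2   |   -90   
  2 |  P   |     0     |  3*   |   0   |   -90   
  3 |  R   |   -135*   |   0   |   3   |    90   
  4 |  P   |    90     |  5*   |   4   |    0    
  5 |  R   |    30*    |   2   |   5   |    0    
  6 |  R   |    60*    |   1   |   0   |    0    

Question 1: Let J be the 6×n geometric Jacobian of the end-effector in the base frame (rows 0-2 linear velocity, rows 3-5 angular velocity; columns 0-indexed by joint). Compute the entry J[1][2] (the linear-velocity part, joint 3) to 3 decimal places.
-7.598

axis z_2 = (-0.0000,-0.0000,-1.0000); lever o_n−o_2 = (7.5980,-2.5535,-8.3301)
cross product → J_v[:, 2] = (-2.5535,-7.5980,0.0000)
J_ω[:, 2] = z_2
entry J[1][2] = -7.5980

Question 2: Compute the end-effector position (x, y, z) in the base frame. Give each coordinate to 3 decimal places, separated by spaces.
after link 1: o_1 = (-1.0000, 1.7321, 1.0000)
after link 2: o_2 = (-3.5981, 0.2321, 1.0000)
after link 3: o_3 = (-4.3745, -2.6657, 1.0000)
after link 4: o_4 = (0.4551, -3.9598, -3.0000)
after link 5: o_5 = (3.0340, -2.0626, -7.3301)
after link 6: o_6 = (3.9999, -2.3215, -7.3301)

4.000 -2.321 -7.330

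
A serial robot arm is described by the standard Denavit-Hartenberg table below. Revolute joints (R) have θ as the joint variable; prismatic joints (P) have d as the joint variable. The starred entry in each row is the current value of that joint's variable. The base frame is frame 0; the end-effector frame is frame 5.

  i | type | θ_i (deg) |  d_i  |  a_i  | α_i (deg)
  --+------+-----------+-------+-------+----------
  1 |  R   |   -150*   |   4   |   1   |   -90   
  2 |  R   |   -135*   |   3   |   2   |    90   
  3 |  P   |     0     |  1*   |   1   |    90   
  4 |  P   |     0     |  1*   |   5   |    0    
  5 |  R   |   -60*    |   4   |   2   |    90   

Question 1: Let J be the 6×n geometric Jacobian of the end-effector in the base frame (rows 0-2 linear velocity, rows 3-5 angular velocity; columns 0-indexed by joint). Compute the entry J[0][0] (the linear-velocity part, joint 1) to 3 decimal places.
axis z_0 = ẑ; lever o_n−o_0 = (3.1970,4.1552,10.8816)
cross product → J_v[:, 0] = (-4.1552,3.1970,0.0000)
J_ω[:, 0] = z_0
entry J[0][0] = -4.1552

-4.155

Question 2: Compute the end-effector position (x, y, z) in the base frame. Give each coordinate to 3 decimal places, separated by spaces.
3.197 4.155 10.882

after link 1: o_1 = (-0.8660, -0.5000, 4.0000)
after link 2: o_2 = (1.8587, -2.3910, 5.4142)
after link 3: o_3 = (3.0835, -1.6839, 5.4142)
after link 4: o_4 = (5.6453, 0.9499, 8.9497)
after link 5: o_5 = (3.1970, 4.1552, 10.8816)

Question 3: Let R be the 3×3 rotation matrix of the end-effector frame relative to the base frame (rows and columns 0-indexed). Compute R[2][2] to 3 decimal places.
-0.259

End-effector z-axis (col 2 of R) = (-0.8365,-0.4830,-0.2588)
R[2][2] = -0.2588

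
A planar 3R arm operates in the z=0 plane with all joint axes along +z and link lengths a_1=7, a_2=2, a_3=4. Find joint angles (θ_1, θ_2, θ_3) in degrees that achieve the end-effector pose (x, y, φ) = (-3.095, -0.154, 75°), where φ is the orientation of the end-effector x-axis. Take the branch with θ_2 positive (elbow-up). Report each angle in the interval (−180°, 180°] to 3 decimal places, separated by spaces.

-149.999 135.000 90.000

wrist centre = target − a_3·(cos φ, sin φ) = (-4.1303, -4.0177)
cos θ_2 = (33.2011−7²−2²)/(2·7·2) = -0.7071; θ_2 = 134.9997° (elbow-up)
β = atan2(-4.0177,-4.1303) = -135.7916°; ψ = atan2(1.4142,5.5858) = 14.2077°
θ_1 = β − ψ = -149.9992°
θ_3 = φ − θ_1 − θ_2 = 89.9996° (wrapped to (-180°,180°])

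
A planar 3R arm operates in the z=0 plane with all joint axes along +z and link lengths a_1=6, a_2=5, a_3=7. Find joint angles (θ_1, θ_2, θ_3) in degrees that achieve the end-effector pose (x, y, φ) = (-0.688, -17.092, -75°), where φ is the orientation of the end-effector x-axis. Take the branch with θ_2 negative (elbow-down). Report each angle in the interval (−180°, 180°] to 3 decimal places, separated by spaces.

-90.004 -29.987 44.991

wrist centre = target − a_3·(cos φ, sin φ) = (-2.4997, -10.3305)
cos θ_2 = (112.9683−6²−5²)/(2·6·5) = 0.8661; θ_2 = -29.9871° (elbow-down)
β = atan2(-10.3305,-2.4997) = -103.6027°; ψ = atan2(-2.4990,10.3307) = -13.5988°
θ_1 = β − ψ = -90.0039°
θ_3 = φ − θ_1 − θ_2 = 44.9910° (wrapped to (-180°,180°])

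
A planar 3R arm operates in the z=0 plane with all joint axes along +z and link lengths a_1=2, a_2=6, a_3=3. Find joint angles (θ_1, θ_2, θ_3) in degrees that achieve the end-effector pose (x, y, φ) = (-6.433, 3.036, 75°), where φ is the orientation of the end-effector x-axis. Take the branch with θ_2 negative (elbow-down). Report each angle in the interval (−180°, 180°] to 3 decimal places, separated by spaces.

-134.986 -60.013 -90.001

wrist centre = target − a_3·(cos φ, sin φ) = (-7.2095, 0.1382)
cos θ_2 = (51.9954−2²−6²)/(2·2·6) = 0.4998; θ_2 = -60.0127° (elbow-down)
β = atan2(0.1382,-7.2095) = 178.9016°; ψ = atan2(-5.1968,4.9988) = -46.1124°
θ_1 = β − ψ = 225.0140°
θ_3 = φ − θ_1 − θ_2 = -90.0013° (wrapped to (-180°,180°])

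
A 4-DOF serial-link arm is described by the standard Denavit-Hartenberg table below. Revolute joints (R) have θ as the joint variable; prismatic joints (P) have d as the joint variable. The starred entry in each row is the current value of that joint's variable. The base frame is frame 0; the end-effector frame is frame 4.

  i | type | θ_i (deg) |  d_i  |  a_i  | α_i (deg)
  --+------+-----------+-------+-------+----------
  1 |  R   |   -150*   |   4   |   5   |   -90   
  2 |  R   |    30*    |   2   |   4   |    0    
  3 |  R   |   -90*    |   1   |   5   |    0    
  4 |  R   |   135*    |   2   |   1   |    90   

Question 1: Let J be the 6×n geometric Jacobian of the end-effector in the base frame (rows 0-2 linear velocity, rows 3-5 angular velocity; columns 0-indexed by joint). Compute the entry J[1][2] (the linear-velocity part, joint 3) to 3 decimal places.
-1.682

axis z_2 = (0.5000,-0.8660,0.0000); lever o_n−o_2 = (-0.8892,-3.9775,3.3642)
cross product → J_v[:, 2] = (-2.9135,-1.6821,-2.7588)
J_ω[:, 2] = z_2
entry J[1][2] = -1.6821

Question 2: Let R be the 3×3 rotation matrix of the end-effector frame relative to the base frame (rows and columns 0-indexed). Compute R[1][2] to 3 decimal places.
End-effector z-axis (col 2 of R) = (-0.8365,-0.4830,0.2588)
R[1][2] = -0.4830

-0.483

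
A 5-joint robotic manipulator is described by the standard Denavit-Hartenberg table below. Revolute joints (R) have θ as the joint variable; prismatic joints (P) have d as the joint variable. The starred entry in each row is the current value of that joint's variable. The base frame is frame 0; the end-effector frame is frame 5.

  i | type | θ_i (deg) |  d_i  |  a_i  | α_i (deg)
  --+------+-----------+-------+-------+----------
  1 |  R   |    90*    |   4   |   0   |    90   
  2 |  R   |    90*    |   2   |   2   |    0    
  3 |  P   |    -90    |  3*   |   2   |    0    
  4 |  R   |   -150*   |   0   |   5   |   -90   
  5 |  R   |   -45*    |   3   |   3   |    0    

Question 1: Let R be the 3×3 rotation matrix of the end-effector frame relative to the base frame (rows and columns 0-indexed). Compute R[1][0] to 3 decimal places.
End-effector x-axis (col 0 of R) = (0.7071,-0.6124,-0.3536)
R[1][0] = -0.6124

-0.612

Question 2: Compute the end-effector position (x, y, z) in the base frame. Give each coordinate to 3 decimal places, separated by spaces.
7.121 -2.667 -0.159

after link 1: o_1 = (0.0000, 0.0000, 4.0000)
after link 2: o_2 = (2.0000, 0.0000, 6.0000)
after link 3: o_3 = (5.0000, 2.0000, 6.0000)
after link 4: o_4 = (5.0000, -2.3301, 3.5000)
after link 5: o_5 = (7.1213, -2.6672, -0.1587)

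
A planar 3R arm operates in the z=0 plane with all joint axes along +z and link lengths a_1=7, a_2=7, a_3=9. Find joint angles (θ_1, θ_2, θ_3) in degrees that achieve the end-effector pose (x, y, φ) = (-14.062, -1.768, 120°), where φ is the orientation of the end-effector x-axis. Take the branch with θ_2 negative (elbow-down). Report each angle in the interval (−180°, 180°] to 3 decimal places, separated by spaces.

-119.998 -30.003 -89.999

wrist centre = target − a_3·(cos φ, sin φ) = (-9.5620, -9.5622)
cos θ_2 = (182.8681−7²−7²)/(2·7·7) = 0.8660; θ_2 = -30.0028° (elbow-down)
β = atan2(-9.5622,-9.5620) = -134.9993°; ψ = atan2(-3.5003,13.0620) = -15.0014°
θ_1 = β − ψ = -119.9979°
θ_3 = φ − θ_1 − θ_2 = -89.9993° (wrapped to (-180°,180°])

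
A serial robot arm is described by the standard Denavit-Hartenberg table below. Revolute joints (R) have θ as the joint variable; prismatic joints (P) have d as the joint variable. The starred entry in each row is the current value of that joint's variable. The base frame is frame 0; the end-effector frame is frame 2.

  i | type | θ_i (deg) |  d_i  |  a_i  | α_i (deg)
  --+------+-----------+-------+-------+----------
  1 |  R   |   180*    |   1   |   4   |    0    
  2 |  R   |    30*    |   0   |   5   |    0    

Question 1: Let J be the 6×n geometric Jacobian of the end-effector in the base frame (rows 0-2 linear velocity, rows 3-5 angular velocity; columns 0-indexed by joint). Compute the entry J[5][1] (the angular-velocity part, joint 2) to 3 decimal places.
axis z_1 = (0.0000,0.0000,1.0000); lever o_n−o_1 = (-4.3301,-2.5000,0.0000)
cross product → J_v[:, 1] = (2.5000,-4.3301,0.0000)
J_ω[:, 1] = z_1
entry J[5][1] = 1.0000

1.000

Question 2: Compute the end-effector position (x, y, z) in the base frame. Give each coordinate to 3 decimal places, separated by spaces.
after link 1: o_1 = (-4.0000, 0.0000, 1.0000)
after link 2: o_2 = (-8.3301, -2.5000, 1.0000)

-8.330 -2.500 1.000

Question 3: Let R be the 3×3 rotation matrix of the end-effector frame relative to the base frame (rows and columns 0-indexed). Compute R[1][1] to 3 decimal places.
-0.866

End-effector y-axis (col 1 of R) = (0.5000,-0.8660,0.0000)
R[1][1] = -0.8660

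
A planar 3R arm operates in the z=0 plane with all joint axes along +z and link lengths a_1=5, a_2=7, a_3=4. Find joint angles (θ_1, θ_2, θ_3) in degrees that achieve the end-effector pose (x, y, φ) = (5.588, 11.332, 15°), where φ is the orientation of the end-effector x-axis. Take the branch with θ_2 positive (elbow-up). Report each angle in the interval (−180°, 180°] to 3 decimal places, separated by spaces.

44.995 60.004 -89.999

wrist centre = target − a_3·(cos φ, sin φ) = (1.7243, 10.2967)
cos θ_2 = (108.9957−5²−7²)/(2·5·7) = 0.4999; θ_2 = 60.0040° (elbow-up)
β = atan2(10.2967,1.7243) = 80.4934°; ψ = atan2(6.0624,8.4996) = 35.4988°
θ_1 = β − ψ = 44.9946°
θ_3 = φ − θ_1 − θ_2 = -89.9986° (wrapped to (-180°,180°])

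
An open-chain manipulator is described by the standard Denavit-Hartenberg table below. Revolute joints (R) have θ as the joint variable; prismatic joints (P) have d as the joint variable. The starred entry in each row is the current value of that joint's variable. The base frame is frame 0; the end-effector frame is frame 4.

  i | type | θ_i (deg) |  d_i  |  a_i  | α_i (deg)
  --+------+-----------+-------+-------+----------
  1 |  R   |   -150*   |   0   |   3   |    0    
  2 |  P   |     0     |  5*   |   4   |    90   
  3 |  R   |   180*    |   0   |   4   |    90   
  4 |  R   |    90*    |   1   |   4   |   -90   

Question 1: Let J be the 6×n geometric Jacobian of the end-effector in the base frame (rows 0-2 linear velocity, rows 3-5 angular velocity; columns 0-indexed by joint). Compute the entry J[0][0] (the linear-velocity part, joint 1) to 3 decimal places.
axis z_0 = ẑ; lever o_n−o_0 = (-4.5981,1.9641,6.0000)
cross product → J_v[:, 0] = (-1.9641,-4.5981,0.0000)
J_ω[:, 0] = z_0
entry J[0][0] = -1.9641

-1.964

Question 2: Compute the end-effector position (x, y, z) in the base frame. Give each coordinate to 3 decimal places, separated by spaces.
after link 1: o_1 = (-2.5981, -1.5000, 0.0000)
after link 2: o_2 = (-6.0622, -3.5000, 5.0000)
after link 3: o_3 = (-2.5981, -1.5000, 5.0000)
after link 4: o_4 = (-4.5981, 1.9641, 6.0000)

-4.598 1.964 6.000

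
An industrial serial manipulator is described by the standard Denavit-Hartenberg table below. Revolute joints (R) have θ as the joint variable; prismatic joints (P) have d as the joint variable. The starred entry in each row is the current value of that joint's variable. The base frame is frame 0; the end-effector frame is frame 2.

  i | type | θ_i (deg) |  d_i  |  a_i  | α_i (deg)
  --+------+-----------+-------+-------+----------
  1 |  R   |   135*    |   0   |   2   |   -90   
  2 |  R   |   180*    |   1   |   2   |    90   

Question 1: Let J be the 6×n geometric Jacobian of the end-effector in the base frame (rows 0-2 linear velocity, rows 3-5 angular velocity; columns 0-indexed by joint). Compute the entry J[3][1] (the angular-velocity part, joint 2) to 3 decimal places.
-0.707

axis z_1 = (-0.7071,-0.7071,0.0000); lever o_n−o_1 = (0.7071,-2.1213,-0.0000)
cross product → J_v[:, 1] = (0.0000,-0.0000,2.0000)
J_ω[:, 1] = z_1
entry J[3][1] = -0.7071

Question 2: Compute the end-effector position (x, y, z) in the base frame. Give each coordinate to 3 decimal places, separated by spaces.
-0.707 -0.707 -0.000

after link 1: o_1 = (-1.4142, 1.4142, 0.0000)
after link 2: o_2 = (-0.7071, -0.7071, -0.0000)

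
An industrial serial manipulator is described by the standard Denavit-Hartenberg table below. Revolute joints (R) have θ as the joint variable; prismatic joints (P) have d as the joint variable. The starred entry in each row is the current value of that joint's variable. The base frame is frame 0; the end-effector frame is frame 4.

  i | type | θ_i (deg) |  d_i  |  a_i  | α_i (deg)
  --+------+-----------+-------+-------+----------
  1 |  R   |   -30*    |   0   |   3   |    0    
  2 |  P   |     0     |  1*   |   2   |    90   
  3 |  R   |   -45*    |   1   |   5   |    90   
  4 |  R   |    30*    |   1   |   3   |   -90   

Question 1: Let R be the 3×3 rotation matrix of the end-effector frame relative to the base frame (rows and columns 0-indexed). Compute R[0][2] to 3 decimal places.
-0.739

End-effector z-axis (col 2 of R) = (-0.7392,-0.5732,0.3536)
R[0][2] = -0.7392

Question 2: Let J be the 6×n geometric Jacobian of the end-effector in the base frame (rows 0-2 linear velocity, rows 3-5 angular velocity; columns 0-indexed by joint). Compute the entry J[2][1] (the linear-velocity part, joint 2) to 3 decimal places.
prismatic axis z_1 = (0.0000,0.0000,1.0000)
J_v[:, 1] = z_1; J_ω[:, 1] = (0,0,0)
entry J[2][1] = 1.0000

1.000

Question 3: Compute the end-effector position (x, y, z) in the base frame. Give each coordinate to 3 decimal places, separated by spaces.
7.121 -6.998 -5.080

after link 1: o_1 = (2.5981, -1.5000, 0.0000)
after link 2: o_2 = (4.3301, -2.5000, 1.0000)
after link 3: o_3 = (6.8920, -5.1338, -2.5355)
after link 4: o_4 = (7.1206, -6.9978, -5.0798)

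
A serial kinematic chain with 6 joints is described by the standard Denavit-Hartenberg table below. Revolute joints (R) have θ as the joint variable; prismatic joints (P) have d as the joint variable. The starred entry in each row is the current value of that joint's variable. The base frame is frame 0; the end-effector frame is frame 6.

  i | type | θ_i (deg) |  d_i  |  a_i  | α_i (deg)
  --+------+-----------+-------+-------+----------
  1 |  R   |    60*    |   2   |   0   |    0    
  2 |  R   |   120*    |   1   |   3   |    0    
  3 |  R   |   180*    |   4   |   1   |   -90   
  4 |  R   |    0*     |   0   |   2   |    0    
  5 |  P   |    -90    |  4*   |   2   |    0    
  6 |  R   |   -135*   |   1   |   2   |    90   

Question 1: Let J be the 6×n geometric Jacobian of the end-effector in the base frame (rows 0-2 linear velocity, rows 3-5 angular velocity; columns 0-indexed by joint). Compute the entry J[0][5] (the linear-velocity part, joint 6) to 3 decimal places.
-1.414

axis z_5 = (0.0000,1.0000,0.0000); lever o_n−o_5 = (-1.4142,1.0000,-1.4142)
cross product → J_v[:, 5] = (-1.4142,0.0000,1.4142)
J_ω[:, 5] = z_5
entry J[0][5] = -1.4142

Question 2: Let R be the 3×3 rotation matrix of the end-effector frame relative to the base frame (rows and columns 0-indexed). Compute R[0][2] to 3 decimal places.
End-effector z-axis (col 2 of R) = (0.7071,-0.0000,-0.7071)
R[0][2] = 0.7071

0.707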